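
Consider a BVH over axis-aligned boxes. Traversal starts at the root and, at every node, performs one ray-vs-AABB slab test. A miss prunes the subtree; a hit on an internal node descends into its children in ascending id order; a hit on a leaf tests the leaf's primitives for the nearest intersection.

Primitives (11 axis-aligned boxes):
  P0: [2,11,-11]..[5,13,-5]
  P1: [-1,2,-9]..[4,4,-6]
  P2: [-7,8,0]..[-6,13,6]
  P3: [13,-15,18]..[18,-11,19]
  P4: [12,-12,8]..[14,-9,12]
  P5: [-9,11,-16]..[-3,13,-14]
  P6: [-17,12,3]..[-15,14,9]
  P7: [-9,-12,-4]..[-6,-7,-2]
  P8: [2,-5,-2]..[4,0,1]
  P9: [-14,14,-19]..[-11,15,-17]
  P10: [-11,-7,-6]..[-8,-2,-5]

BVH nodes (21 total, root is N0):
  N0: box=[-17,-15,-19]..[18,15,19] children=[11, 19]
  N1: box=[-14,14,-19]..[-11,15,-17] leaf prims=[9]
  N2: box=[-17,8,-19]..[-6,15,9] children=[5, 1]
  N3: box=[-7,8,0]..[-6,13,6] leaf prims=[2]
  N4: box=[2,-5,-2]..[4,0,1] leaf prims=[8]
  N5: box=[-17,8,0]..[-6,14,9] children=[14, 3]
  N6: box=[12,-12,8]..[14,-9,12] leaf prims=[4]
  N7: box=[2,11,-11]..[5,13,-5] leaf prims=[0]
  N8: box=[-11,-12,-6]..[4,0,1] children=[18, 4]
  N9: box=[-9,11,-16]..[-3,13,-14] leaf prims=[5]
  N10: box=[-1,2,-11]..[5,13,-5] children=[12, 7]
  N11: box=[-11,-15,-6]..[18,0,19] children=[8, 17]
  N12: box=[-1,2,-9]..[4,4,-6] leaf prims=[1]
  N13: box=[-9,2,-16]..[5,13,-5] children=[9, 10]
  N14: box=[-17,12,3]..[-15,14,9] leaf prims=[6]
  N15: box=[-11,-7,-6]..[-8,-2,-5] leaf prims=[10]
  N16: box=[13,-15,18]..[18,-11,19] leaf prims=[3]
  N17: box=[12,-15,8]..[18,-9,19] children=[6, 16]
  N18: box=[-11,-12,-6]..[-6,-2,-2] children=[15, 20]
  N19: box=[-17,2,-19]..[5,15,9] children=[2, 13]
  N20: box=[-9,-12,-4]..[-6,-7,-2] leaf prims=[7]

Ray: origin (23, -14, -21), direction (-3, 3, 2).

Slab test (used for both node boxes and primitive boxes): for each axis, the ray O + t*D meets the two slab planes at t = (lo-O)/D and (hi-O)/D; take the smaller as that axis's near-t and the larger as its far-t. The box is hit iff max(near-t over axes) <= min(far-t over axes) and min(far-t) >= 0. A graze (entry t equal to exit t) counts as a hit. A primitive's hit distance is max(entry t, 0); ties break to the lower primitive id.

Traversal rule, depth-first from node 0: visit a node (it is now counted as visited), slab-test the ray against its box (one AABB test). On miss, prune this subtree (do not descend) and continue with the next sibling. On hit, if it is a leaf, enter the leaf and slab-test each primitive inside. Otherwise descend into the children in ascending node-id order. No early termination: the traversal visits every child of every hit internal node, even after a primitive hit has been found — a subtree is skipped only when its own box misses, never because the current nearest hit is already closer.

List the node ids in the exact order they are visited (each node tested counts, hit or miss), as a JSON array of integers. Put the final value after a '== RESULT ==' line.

Trace the traversal:
N0 x:[5/3,40/3] y:[-1/3,29/3] z:[1,20] -> hit [5/3,29/3], descend [11, 19]
  N11 x:[5/3,34/3] y:[-1/3,14/3] z:[15/2,20] -> miss, prune
  N19 x:[6,40/3] y:[16/3,29/3] z:[1,15] -> hit [6,29/3], descend [2, 13]
    N2 x:[29/3,40/3] y:[22/3,29/3] z:[1,15] -> hit [29/3,29/3], descend [1, 5]
      N1 x:[34/3,37/3] y:[28/3,29/3] z:[1,2] -> miss, prune
      N5 x:[29/3,40/3] y:[22/3,28/3] z:[21/2,15] -> miss, prune
    N13 x:[6,32/3] y:[16/3,9] z:[5/2,8] -> hit [6,8], descend [9, 10]
      N9 x:[26/3,32/3] y:[25/3,9] z:[5/2,7/2] -> miss, prune
      N10 x:[6,8] y:[16/3,9] z:[5,8] -> hit [6,8], descend [7, 12]
        N7 x:[6,7] y:[25/3,9] z:[5,8] -> miss, prune
        N12 x:[19/3,8] y:[16/3,6] z:[6,15/2] -> miss, prune

11 AABB tests over nodes [0, 11, 19, 2, 1, 5, 13, 9, 10, 7, 12]; 0 leaves entered; closest miss.

== RESULT ==
[0, 11, 19, 2, 1, 5, 13, 9, 10, 7, 12]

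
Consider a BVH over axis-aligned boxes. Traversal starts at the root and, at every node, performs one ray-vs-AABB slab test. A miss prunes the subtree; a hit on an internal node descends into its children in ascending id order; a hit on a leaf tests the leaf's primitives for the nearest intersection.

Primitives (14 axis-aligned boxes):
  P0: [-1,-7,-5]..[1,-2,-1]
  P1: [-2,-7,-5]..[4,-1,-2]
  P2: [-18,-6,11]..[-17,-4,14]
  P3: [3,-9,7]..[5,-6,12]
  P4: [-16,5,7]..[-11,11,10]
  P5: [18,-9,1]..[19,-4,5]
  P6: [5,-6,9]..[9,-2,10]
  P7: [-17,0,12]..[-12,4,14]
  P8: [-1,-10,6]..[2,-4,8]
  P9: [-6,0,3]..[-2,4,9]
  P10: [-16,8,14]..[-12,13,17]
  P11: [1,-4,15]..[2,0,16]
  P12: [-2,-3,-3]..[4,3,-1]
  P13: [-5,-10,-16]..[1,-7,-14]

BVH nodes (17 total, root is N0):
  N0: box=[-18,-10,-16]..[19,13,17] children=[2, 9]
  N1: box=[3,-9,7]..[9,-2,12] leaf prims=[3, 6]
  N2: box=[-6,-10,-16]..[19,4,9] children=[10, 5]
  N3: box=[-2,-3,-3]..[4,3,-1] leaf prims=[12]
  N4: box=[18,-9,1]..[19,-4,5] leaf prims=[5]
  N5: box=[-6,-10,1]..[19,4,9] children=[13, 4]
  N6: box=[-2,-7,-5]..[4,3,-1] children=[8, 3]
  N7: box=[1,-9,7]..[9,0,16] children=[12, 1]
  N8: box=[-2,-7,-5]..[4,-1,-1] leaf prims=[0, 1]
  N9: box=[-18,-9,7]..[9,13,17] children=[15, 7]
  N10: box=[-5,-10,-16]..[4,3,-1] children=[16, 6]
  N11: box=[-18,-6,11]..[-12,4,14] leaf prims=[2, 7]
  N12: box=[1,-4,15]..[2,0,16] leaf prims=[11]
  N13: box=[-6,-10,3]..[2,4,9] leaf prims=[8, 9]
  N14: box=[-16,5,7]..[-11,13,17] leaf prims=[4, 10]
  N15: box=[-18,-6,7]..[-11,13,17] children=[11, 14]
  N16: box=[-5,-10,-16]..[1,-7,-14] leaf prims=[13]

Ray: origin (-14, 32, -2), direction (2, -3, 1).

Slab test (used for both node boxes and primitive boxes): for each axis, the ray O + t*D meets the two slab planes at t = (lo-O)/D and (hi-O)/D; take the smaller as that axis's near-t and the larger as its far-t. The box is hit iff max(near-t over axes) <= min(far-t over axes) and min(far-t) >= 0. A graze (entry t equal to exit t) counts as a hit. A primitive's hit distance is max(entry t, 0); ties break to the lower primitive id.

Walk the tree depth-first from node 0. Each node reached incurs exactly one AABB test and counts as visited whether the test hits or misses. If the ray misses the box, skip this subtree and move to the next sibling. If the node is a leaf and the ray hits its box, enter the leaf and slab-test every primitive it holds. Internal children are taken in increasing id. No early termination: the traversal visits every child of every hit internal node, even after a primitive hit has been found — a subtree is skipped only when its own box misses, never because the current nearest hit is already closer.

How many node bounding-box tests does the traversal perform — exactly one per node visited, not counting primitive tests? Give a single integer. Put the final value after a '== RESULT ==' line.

Walk:
N0 x:[-2,33/2] y:[19/3,14] z:[-14,19] -> hit [19/3,14], descend [2, 9]
  N2 x:[4,33/2] y:[28/3,14] z:[-14,11] -> hit [28/3,11], descend [5, 10]
    N5 x:[4,33/2] y:[28/3,14] z:[3,11] -> hit [28/3,11], descend [4, 13]
      N4 x:[16,33/2] y:[12,41/3] z:[3,7] -> miss, prune
      N13 x:[4,8] y:[28/3,14] z:[5,11] -> miss, prune
    N10 x:[9/2,9] y:[29/3,14] z:[-14,1] -> miss, prune
  N9 x:[-2,23/2] y:[19/3,41/3] z:[9,19] -> hit [9,23/2], descend [7, 15]
    N7 x:[15/2,23/2] y:[32/3,41/3] z:[9,18] -> hit [32/3,23/2], descend [1, 12]
      N1 x:[17/2,23/2] y:[34/3,41/3] z:[9,14] -> hit [34/3,23/2] leaf, test {P3(miss), P6@t=34/3}
      N12 x:[15/2,8] y:[32/3,12] z:[17,18] -> miss, prune
    N15 x:[-2,3/2] y:[19/3,38/3] z:[9,19] -> miss, prune

order=[0, 2, 5, 4, 13, 10, 9, 7, 1, 12, 15]  |boxes|=11  |leaves|=1  hit=P6

== RESULT ==
11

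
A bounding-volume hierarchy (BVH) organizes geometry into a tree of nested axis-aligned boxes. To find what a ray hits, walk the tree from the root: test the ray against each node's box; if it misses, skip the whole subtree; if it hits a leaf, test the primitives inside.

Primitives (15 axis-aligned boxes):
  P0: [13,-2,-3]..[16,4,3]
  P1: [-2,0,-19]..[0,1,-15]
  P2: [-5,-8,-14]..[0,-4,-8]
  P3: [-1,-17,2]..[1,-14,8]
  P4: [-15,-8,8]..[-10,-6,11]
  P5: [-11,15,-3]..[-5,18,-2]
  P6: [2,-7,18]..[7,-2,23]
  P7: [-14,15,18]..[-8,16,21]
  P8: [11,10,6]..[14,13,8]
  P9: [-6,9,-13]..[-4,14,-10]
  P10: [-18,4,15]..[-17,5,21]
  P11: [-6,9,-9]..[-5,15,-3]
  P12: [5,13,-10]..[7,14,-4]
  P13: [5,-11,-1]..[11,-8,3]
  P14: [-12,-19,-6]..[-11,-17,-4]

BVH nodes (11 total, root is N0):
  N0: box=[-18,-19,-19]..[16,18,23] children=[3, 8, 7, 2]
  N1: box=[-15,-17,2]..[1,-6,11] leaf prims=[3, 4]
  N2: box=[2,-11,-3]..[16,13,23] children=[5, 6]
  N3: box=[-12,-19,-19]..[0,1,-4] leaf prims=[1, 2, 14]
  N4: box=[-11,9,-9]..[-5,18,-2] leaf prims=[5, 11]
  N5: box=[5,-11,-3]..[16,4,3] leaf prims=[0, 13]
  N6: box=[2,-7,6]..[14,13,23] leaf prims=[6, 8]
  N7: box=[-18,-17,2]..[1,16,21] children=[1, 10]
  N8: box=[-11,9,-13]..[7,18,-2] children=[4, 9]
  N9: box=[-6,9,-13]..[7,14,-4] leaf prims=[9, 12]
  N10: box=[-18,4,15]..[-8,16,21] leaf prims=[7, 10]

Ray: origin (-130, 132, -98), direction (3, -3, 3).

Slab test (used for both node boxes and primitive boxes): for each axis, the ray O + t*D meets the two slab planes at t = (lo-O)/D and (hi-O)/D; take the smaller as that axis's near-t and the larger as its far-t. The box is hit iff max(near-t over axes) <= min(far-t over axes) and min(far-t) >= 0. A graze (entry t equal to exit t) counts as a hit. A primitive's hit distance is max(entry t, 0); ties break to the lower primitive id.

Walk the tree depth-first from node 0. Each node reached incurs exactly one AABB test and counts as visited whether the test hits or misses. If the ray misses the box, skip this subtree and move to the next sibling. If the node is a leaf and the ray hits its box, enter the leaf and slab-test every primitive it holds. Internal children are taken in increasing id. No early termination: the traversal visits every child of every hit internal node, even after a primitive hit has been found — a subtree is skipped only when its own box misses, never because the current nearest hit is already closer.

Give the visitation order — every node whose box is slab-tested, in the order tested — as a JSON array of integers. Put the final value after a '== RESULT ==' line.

Trace the traversal:
N0 x:[112/3,146/3] y:[38,151/3] z:[79/3,121/3] -> hit [38,121/3], descend [2, 3, 7, 8]
  N2 x:[44,146/3] y:[119/3,143/3] z:[95/3,121/3] -> miss, prune
  N3 x:[118/3,130/3] y:[131/3,151/3] z:[79/3,94/3] -> miss, prune
  N7 x:[112/3,131/3] y:[116/3,149/3] z:[100/3,119/3] -> hit [116/3,119/3], descend [1, 10]
    N1 x:[115/3,131/3] y:[46,149/3] z:[100/3,109/3] -> miss, prune
    N10 x:[112/3,122/3] y:[116/3,128/3] z:[113/3,119/3] -> hit [116/3,119/3] leaf, test {P7@t=116/3, P10(miss)}
  N8 x:[119/3,137/3] y:[38,41] z:[85/3,32] -> miss, prune

Visited [0, 2, 3, 7, 1, 10, 8]. Tests: 7 box, 1 leaf. Nearest: P7.

== RESULT ==
[0, 2, 3, 7, 1, 10, 8]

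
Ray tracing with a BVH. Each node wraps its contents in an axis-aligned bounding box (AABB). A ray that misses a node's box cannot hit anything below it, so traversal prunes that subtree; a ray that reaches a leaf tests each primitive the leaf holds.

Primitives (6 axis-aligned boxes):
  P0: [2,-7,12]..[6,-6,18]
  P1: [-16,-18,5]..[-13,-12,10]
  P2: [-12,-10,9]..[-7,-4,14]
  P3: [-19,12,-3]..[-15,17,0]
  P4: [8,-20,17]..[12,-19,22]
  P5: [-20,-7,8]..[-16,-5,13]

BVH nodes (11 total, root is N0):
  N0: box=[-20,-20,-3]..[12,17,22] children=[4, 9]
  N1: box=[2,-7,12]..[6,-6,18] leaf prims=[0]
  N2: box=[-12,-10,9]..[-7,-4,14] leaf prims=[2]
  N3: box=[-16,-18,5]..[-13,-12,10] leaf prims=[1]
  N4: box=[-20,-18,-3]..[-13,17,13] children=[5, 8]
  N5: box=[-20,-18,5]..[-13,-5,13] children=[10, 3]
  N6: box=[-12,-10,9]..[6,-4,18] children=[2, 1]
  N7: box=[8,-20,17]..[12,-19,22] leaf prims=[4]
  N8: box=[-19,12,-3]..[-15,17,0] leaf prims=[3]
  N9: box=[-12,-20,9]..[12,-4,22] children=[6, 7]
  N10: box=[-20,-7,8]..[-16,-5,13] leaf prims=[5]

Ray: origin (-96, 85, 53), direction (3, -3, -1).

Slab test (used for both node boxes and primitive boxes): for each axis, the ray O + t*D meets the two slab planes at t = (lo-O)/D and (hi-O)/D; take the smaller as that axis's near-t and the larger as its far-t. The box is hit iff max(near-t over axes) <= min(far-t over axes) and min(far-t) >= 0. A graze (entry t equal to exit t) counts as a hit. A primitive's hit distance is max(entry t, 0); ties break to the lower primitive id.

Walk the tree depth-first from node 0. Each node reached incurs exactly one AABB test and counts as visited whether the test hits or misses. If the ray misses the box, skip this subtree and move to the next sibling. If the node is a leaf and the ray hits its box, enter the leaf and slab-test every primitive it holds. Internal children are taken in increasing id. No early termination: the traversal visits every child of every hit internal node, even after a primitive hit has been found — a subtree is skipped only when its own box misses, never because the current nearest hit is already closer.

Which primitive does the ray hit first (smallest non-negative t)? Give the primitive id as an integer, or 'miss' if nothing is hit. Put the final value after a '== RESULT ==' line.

Trace the traversal:
N0 x:[76/3,36] y:[68/3,35] z:[31,56] -> hit [31,35], descend [4, 9]
  N4 x:[76/3,83/3] y:[68/3,103/3] z:[40,56] -> miss, prune
  N9 x:[28,36] y:[89/3,35] z:[31,44] -> hit [31,35], descend [6, 7]
    N6 x:[28,34] y:[89/3,95/3] z:[35,44] -> miss, prune
    N7 x:[104/3,36] y:[104/3,35] z:[31,36] -> hit [104/3,35] leaf, test {P4@t=104/3}

5 AABB tests over nodes [0, 4, 9, 6, 7]; 1 leaf entered; closest P4.

== RESULT ==
4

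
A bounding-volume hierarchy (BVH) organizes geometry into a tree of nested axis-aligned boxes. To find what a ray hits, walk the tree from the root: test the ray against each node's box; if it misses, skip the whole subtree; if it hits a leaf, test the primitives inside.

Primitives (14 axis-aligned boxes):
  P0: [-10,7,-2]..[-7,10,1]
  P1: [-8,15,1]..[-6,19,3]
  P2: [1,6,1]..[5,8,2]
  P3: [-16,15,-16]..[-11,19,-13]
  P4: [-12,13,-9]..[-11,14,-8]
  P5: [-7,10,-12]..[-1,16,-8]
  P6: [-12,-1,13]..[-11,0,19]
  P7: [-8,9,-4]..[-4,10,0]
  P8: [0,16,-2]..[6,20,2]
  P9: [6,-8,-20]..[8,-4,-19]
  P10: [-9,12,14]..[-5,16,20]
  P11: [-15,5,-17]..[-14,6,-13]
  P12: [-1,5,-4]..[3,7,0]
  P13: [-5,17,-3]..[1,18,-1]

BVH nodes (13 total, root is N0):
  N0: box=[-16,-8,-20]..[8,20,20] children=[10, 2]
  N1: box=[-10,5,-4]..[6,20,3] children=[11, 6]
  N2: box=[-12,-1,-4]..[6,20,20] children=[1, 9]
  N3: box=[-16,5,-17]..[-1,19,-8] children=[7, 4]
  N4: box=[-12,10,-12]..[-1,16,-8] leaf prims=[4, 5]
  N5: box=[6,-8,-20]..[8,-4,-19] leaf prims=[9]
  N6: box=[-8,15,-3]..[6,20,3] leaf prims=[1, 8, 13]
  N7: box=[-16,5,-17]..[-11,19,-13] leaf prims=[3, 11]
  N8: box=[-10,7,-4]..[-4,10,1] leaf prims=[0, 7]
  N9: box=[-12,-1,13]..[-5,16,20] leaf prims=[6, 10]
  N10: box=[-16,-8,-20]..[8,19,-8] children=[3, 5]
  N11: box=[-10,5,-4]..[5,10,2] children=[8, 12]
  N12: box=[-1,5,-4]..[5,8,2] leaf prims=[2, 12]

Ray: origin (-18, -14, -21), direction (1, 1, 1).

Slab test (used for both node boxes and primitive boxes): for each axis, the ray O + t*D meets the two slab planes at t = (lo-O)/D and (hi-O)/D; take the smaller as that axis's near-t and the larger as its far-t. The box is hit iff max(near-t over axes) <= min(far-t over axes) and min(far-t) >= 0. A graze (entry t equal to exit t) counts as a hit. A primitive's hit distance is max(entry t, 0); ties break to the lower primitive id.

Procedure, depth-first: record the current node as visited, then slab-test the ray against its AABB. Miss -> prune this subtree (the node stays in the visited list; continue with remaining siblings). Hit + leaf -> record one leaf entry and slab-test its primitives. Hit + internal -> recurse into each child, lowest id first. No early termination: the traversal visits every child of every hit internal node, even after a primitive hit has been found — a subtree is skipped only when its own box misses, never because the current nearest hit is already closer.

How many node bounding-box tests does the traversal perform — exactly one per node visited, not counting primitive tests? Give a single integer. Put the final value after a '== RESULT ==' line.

Walk:
N0 x:[2,26] y:[6,34] z:[1,41] -> hit [6,26], descend [2, 10]
  N2 x:[6,24] y:[13,34] z:[17,41] -> hit [17,24], descend [1, 9]
    N1 x:[8,24] y:[19,34] z:[17,24] -> hit [19,24], descend [6, 11]
      N6 x:[10,24] y:[29,34] z:[18,24] -> miss, prune
      N11 x:[8,23] y:[19,24] z:[17,23] -> hit [19,23], descend [8, 12]
        N8 x:[8,14] y:[21,24] z:[17,22] -> miss, prune
        N12 x:[17,23] y:[19,22] z:[17,23] -> hit [19,22] leaf, test {P2@t=22, P12@t=19}
    N9 x:[6,13] y:[13,30] z:[34,41] -> miss, prune
  N10 x:[2,26] y:[6,33] z:[1,13] -> hit [6,13], descend [3, 5]
    N3 x:[2,17] y:[19,33] z:[4,13] -> miss, prune
    N5 x:[24,26] y:[6,10] z:[1,2] -> miss, prune

Summary -> nodes [0, 2, 1, 6, 11, 8, 12, 9, 10, 3, 5]; box-tests=11; leaf-entries=1; first=P12

== RESULT ==
11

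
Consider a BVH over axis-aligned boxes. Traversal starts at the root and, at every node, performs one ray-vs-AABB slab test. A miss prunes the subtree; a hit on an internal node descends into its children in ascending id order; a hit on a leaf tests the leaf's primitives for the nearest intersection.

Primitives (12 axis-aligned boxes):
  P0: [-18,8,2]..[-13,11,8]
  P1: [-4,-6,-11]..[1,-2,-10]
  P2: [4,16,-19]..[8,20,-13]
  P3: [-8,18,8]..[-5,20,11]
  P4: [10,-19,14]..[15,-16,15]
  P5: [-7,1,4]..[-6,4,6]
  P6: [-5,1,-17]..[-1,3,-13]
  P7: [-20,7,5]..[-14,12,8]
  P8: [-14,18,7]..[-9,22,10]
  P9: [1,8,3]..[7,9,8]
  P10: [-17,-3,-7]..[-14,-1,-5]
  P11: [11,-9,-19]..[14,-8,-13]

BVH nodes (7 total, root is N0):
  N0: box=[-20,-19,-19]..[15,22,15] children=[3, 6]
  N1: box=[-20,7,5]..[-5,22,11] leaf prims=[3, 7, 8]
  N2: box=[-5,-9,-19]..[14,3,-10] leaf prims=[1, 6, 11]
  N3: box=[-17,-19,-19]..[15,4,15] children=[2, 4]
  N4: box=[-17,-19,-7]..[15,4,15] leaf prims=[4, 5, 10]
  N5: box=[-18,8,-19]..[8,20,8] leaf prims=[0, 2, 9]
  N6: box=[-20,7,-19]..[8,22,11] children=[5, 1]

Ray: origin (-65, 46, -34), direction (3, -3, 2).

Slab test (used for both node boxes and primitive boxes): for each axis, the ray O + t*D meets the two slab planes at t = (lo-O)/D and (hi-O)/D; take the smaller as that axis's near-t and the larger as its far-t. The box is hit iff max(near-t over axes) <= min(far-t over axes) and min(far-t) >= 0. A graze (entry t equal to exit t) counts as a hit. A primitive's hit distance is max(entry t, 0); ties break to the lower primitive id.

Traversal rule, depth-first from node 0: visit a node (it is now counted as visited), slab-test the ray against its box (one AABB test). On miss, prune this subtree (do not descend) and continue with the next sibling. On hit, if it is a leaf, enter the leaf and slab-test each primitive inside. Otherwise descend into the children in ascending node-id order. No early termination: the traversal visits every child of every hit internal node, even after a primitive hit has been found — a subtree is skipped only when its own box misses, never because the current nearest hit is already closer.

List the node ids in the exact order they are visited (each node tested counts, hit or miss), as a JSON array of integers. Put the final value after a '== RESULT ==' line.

Trace the traversal:
N0 x:[15,80/3] y:[8,65/3] z:[15/2,49/2] -> hit [15,65/3], descend [3, 6]
  N3 x:[16,80/3] y:[14,65/3] z:[15/2,49/2] -> hit [16,65/3], descend [2, 4]
    N2 x:[20,79/3] y:[43/3,55/3] z:[15/2,12] -> miss, prune
    N4 x:[16,80/3] y:[14,65/3] z:[27/2,49/2] -> hit [16,65/3] leaf, test {P4(miss), P5(miss), P10(miss)}
  N6 x:[15,73/3] y:[8,13] z:[15/2,45/2] -> miss, prune

Visited [0, 3, 2, 4, 6]. Tests: 5 box, 1 leaf. Nearest: miss.

== RESULT ==
[0, 3, 2, 4, 6]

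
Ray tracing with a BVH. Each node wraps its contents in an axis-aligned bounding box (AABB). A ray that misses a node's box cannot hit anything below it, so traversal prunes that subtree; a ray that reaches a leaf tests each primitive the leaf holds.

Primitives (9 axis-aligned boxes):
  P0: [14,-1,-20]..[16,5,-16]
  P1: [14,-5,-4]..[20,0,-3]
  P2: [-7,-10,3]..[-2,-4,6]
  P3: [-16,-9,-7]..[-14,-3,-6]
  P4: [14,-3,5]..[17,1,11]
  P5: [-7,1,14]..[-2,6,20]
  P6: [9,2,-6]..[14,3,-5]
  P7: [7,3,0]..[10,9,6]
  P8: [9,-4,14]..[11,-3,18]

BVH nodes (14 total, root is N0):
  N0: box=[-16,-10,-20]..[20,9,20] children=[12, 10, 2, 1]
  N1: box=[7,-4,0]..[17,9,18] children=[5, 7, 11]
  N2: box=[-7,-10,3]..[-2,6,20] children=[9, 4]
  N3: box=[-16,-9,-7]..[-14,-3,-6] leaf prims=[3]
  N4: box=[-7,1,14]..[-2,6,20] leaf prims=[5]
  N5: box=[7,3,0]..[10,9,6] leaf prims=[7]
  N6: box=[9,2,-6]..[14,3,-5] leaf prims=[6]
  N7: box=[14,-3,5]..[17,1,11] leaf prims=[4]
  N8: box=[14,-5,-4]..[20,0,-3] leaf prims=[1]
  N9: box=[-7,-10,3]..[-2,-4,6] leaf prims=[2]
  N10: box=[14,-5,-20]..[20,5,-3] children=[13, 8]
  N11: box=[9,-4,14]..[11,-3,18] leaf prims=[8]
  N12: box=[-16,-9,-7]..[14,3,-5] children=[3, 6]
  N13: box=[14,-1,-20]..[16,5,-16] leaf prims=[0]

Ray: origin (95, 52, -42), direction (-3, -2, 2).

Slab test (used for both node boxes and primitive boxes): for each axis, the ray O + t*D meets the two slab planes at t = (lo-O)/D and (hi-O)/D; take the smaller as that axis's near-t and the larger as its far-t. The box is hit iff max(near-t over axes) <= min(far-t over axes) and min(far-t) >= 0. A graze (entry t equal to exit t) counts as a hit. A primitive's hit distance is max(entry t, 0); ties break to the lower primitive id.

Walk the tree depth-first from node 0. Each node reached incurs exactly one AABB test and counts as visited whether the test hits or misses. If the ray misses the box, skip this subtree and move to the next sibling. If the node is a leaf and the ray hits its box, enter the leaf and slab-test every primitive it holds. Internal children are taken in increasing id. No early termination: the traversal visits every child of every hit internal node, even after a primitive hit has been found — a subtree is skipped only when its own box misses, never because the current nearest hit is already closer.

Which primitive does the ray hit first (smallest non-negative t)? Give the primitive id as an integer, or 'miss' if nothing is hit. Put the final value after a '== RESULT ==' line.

Walk:
N0 x:[25,37] y:[43/2,31] z:[11,31] -> hit [25,31], descend [1, 2, 10, 12]
  N1 x:[26,88/3] y:[43/2,28] z:[21,30] -> hit [26,28], descend [5, 7, 11]
    N5 x:[85/3,88/3] y:[43/2,49/2] z:[21,24] -> miss, prune
    N7 x:[26,27] y:[51/2,55/2] z:[47/2,53/2] -> hit [26,53/2] leaf, test {P4@t=26}
    N11 x:[28,86/3] y:[55/2,28] z:[28,30] -> hit [28,28] leaf, test {P8@t=28}
  N2 x:[97/3,34] y:[23,31] z:[45/2,31] -> miss, prune
  N10 x:[25,27] y:[47/2,57/2] z:[11,39/2] -> miss, prune
  N12 x:[27,37] y:[49/2,61/2] z:[35/2,37/2] -> miss, prune

8 AABB tests over nodes [0, 1, 5, 7, 11, 2, 10, 12]; 2 leaves entered; closest P4.

== RESULT ==
4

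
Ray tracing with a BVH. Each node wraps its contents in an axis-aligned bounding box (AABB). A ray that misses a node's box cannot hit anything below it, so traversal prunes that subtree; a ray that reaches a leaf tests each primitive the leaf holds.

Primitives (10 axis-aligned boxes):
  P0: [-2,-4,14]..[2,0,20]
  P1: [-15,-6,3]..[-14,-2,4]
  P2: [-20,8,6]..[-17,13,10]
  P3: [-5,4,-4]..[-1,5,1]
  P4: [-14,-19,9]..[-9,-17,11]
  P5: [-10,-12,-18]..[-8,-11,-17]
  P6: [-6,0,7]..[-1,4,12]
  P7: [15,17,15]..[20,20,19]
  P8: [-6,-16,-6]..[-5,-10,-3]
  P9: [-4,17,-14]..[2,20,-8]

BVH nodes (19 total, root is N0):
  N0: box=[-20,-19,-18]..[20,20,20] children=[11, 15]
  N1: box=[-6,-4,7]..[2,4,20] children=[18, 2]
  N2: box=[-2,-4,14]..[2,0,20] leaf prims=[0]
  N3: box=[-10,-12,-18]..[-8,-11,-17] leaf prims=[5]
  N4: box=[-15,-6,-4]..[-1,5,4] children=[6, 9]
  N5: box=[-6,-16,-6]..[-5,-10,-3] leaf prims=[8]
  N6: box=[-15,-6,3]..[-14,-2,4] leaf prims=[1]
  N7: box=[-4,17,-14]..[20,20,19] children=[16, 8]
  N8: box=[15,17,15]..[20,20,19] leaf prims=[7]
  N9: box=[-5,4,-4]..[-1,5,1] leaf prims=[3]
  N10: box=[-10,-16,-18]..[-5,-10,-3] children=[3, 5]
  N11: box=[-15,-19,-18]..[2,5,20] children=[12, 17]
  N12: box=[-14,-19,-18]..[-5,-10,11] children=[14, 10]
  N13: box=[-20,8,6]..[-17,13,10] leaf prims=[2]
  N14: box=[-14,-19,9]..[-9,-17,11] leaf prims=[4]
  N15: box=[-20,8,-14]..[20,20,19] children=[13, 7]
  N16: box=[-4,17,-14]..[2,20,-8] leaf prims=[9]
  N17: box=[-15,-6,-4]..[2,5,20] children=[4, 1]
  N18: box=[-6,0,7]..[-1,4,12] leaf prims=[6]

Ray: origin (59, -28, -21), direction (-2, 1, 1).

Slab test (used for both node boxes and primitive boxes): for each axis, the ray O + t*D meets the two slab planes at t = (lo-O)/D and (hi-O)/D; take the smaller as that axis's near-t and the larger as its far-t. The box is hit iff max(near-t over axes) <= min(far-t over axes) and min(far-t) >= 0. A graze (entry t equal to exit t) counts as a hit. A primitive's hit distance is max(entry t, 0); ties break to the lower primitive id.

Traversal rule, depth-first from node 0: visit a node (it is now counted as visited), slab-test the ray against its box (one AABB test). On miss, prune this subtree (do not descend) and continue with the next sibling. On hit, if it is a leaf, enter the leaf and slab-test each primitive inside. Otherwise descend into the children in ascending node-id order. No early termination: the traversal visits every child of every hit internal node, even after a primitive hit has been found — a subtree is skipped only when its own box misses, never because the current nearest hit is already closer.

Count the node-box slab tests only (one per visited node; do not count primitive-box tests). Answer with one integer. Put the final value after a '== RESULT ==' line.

Trace the traversal:
N0 x:[39/2,79/2] y:[9,48] z:[3,41] -> hit [39/2,79/2], descend [11, 15]
  N11 x:[57/2,37] y:[9,33] z:[3,41] -> hit [57/2,33], descend [12, 17]
    N12 x:[32,73/2] y:[9,18] z:[3,32] -> miss, prune
    N17 x:[57/2,37] y:[22,33] z:[17,41] -> hit [57/2,33], descend [1, 4]
      N1 x:[57/2,65/2] y:[24,32] z:[28,41] -> hit [57/2,32], descend [2, 18]
        N2 x:[57/2,61/2] y:[24,28] z:[35,41] -> miss, prune
        N18 x:[30,65/2] y:[28,32] z:[28,33] -> hit [30,32] leaf, test {P6@t=30}
      N4 x:[30,37] y:[22,33] z:[17,25] -> miss, prune
  N15 x:[39/2,79/2] y:[36,48] z:[7,40] -> hit [36,79/2], descend [7, 13]
    N7 x:[39/2,63/2] y:[45,48] z:[7,40] -> miss, prune
    N13 x:[38,79/2] y:[36,41] z:[27,31] -> miss, prune

Summary -> nodes [0, 11, 12, 17, 1, 2, 18, 4, 15, 7, 13]; box-tests=11; leaf-entries=1; first=P6

== RESULT ==
11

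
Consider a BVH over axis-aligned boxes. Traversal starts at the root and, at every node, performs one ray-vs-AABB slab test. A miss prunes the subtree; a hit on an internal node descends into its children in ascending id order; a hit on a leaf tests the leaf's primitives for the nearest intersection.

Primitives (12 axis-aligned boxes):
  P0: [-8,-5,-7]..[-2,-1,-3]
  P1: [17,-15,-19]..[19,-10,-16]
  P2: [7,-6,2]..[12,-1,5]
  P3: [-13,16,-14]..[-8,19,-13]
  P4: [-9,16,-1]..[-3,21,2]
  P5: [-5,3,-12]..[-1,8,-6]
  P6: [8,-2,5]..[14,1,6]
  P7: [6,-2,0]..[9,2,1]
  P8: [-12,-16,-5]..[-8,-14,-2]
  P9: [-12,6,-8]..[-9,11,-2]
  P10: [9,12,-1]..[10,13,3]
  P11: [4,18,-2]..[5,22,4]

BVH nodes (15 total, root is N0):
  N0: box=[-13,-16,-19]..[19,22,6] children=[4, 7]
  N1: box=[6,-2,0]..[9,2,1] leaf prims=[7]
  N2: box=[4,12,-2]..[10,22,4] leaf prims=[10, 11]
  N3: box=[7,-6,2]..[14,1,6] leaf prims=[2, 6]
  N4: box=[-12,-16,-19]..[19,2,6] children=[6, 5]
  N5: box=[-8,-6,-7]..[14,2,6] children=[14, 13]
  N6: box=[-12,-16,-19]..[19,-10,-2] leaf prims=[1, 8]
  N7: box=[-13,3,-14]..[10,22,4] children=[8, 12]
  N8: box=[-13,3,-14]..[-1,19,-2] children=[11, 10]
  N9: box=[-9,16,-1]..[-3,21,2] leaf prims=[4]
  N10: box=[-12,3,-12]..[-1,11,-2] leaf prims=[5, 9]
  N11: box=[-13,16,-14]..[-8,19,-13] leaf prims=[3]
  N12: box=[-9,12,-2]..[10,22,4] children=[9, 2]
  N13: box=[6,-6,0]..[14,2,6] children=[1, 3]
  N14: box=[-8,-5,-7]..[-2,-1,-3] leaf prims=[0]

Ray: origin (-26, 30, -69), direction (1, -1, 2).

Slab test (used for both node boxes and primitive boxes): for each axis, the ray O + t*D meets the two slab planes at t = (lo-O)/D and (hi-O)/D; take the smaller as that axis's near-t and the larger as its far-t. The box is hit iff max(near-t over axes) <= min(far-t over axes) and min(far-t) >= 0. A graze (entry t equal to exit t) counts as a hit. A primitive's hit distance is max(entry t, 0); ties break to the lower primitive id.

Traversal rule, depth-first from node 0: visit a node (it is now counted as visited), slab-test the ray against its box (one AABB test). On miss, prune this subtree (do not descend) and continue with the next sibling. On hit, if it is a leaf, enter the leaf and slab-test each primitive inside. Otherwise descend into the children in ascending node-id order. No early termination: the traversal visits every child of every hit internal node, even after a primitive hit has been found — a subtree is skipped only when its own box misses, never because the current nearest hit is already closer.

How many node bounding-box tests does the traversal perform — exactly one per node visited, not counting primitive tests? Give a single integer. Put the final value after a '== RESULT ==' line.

Walk:
N0 x:[13,45] y:[8,46] z:[25,75/2] -> hit [25,75/2], descend [4, 7]
  N4 x:[14,45] y:[28,46] z:[25,75/2] -> hit [28,75/2], descend [5, 6]
    N5 x:[18,40] y:[28,36] z:[31,75/2] -> hit [31,36], descend [13, 14]
      N13 x:[32,40] y:[28,36] z:[69/2,75/2] -> hit [69/2,36], descend [1, 3]
        N1 x:[32,35] y:[28,32] z:[69/2,35] -> miss, prune
        N3 x:[33,40] y:[29,36] z:[71/2,75/2] -> hit [71/2,36] leaf, test {P2@t=71/2, P6(miss)}
      N14 x:[18,24] y:[31,35] z:[31,33] -> miss, prune
    N6 x:[14,45] y:[40,46] z:[25,67/2] -> miss, prune
  N7 x:[13,36] y:[8,27] z:[55/2,73/2] -> miss, prune

Summary -> nodes [0, 4, 5, 13, 1, 3, 14, 6, 7]; box-tests=9; leaf-entries=1; first=P2

== RESULT ==
9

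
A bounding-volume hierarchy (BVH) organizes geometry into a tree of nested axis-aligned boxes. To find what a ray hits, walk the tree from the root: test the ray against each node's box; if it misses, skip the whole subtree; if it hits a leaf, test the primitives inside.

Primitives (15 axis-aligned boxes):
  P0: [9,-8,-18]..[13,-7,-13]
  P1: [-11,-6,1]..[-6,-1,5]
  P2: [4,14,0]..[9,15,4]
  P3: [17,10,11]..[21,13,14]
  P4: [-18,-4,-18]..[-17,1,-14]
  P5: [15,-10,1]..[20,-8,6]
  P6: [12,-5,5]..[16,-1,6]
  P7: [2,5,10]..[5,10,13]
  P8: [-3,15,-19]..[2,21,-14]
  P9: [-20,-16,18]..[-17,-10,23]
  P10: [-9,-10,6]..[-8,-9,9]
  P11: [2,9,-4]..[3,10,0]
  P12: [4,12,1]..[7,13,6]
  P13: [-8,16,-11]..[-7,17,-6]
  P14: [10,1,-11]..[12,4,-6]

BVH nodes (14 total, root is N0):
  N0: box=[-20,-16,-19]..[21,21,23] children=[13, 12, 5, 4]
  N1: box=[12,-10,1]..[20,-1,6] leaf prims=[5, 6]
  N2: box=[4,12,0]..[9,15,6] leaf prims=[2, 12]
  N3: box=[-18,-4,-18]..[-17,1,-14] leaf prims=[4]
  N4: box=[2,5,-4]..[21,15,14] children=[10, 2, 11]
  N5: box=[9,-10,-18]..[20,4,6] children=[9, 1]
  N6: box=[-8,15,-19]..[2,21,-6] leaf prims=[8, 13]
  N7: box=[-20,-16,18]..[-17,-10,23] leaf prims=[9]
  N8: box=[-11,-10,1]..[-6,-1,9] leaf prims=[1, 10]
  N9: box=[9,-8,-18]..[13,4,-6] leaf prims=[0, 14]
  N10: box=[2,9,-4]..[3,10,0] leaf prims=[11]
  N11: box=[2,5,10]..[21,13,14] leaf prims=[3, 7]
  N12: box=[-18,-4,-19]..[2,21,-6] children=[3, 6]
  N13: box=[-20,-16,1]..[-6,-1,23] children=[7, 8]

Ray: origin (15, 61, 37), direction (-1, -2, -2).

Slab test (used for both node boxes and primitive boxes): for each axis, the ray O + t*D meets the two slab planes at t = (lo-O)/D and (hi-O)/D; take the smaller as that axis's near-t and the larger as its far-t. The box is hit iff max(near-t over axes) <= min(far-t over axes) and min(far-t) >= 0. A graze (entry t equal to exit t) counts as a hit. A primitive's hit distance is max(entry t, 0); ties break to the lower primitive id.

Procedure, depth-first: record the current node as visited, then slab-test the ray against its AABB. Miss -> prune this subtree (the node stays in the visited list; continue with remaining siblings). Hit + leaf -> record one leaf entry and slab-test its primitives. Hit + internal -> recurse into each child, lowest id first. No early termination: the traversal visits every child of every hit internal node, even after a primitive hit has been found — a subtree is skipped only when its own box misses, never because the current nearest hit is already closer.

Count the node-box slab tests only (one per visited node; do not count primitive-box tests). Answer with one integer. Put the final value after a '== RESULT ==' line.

Traverse from the root:
N0 x:[-6,35] y:[20,77/2] z:[7,28] -> hit [20,28], descend [4, 5, 12, 13]
  N4 x:[-6,13] y:[23,28] z:[23/2,41/2] -> miss, prune
  N5 x:[-5,6] y:[57/2,71/2] z:[31/2,55/2] -> miss, prune
  N12 x:[13,33] y:[20,65/2] z:[43/2,28] -> hit [43/2,28], descend [3, 6]
    N3 x:[32,33] y:[30,65/2] z:[51/2,55/2] -> miss, prune
    N6 x:[13,23] y:[20,23] z:[43/2,28] -> hit [43/2,23] leaf, test {P8(miss), P13@t=22}
  N13 x:[21,35] y:[31,77/2] z:[7,18] -> miss, prune

Visited [0, 4, 5, 12, 3, 6, 13]. Tests: 7 box, 1 leaf. Nearest: P13.

== RESULT ==
7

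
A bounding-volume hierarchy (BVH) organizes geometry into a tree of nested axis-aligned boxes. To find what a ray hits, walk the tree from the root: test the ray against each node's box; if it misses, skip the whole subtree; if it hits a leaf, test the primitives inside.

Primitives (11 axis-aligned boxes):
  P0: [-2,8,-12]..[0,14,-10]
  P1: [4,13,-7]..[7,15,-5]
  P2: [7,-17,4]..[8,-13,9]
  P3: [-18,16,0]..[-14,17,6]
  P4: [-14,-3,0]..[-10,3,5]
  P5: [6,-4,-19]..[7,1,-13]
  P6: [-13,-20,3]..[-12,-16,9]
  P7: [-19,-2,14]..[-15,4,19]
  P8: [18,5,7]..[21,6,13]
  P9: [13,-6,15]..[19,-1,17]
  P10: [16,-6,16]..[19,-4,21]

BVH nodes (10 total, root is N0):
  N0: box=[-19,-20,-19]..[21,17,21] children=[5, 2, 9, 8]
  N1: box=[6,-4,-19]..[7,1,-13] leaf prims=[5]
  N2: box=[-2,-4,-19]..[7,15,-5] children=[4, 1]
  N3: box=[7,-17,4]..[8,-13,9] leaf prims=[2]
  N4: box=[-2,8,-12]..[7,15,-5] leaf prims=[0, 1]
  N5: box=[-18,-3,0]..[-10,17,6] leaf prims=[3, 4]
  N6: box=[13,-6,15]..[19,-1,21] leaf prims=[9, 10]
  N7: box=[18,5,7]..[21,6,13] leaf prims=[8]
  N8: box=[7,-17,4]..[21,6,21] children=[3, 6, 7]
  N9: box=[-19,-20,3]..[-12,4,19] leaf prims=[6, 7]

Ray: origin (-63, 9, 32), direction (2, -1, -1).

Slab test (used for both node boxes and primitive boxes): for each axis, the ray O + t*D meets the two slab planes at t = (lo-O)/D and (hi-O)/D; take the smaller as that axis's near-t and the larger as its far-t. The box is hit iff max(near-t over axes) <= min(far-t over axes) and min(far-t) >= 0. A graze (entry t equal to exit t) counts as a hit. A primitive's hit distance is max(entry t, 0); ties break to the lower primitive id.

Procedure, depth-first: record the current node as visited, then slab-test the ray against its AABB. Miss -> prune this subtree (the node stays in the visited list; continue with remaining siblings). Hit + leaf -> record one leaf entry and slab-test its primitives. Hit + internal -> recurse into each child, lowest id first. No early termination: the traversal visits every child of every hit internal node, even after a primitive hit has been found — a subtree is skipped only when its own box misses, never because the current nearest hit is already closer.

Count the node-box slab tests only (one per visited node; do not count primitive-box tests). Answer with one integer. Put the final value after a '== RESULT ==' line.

Traverse from the root:
N0 x:[22,42] y:[-8,29] z:[11,51] -> hit [22,29], descend [2, 5, 8, 9]
  N2 x:[61/2,35] y:[-6,13] z:[37,51] -> miss, prune
  N5 x:[45/2,53/2] y:[-8,12] z:[26,32] -> miss, prune
  N8 x:[35,42] y:[3,26] z:[11,28] -> miss, prune
  N9 x:[22,51/2] y:[5,29] z:[13,29] -> hit [22,51/2] leaf, test {P6@t=25, P7(miss)}

Summary -> nodes [0, 2, 5, 8, 9]; box-tests=5; leaf-entries=1; first=P6

== RESULT ==
5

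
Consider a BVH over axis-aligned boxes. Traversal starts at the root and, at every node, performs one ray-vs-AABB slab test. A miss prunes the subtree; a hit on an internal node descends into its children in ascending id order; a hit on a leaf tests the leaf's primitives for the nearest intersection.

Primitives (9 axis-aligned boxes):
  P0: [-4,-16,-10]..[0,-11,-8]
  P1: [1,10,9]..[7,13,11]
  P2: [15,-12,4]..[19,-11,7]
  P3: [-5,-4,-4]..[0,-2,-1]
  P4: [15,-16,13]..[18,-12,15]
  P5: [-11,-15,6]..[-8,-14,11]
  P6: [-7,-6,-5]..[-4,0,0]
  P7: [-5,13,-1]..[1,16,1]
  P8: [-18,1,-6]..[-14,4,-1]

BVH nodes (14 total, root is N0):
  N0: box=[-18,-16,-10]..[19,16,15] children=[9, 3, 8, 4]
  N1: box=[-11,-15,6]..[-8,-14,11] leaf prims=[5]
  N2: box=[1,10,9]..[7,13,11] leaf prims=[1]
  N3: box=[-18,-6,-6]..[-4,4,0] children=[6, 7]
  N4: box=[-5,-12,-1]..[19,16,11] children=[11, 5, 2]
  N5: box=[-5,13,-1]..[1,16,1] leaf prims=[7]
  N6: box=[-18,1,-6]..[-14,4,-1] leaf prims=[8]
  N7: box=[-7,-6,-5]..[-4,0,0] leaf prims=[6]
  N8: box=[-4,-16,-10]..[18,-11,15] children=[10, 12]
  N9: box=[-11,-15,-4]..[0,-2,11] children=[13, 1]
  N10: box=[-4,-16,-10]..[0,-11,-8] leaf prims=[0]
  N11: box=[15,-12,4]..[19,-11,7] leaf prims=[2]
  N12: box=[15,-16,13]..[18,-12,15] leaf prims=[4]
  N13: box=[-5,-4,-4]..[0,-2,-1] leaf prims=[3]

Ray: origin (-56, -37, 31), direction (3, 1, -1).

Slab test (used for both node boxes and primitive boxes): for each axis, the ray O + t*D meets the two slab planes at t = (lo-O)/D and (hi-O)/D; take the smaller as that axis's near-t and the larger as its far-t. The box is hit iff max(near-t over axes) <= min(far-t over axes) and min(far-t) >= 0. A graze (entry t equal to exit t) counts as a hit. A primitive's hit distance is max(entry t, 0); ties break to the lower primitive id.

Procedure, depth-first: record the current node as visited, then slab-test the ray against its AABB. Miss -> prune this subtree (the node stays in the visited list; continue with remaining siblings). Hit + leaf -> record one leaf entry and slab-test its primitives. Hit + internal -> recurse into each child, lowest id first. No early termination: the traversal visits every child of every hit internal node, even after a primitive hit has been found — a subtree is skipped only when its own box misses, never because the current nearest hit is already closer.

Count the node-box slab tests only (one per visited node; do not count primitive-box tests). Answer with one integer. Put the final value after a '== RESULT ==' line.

Traverse from the root:
N0 x:[38/3,25] y:[21,53] z:[16,41] -> hit [21,25], descend [3, 4, 8, 9]
  N3 x:[38/3,52/3] y:[31,41] z:[31,37] -> miss, prune
  N4 x:[17,25] y:[25,53] z:[20,32] -> hit [25,25], descend [2, 5, 11]
    N2 x:[19,21] y:[47,50] z:[20,22] -> miss, prune
    N5 x:[17,19] y:[50,53] z:[30,32] -> miss, prune
    N11 x:[71/3,25] y:[25,26] z:[24,27] -> hit [25,25] leaf, test {P2@t=25}
  N8 x:[52/3,74/3] y:[21,26] z:[16,41] -> hit [21,74/3], descend [10, 12]
    N10 x:[52/3,56/3] y:[21,26] z:[39,41] -> miss, prune
    N12 x:[71/3,74/3] y:[21,25] z:[16,18] -> miss, prune
  N9 x:[15,56/3] y:[22,35] z:[20,35] -> miss, prune

Visited [0, 3, 4, 2, 5, 11, 8, 10, 12, 9]. Tests: 10 box, 1 leaf. Nearest: P2.

== RESULT ==
10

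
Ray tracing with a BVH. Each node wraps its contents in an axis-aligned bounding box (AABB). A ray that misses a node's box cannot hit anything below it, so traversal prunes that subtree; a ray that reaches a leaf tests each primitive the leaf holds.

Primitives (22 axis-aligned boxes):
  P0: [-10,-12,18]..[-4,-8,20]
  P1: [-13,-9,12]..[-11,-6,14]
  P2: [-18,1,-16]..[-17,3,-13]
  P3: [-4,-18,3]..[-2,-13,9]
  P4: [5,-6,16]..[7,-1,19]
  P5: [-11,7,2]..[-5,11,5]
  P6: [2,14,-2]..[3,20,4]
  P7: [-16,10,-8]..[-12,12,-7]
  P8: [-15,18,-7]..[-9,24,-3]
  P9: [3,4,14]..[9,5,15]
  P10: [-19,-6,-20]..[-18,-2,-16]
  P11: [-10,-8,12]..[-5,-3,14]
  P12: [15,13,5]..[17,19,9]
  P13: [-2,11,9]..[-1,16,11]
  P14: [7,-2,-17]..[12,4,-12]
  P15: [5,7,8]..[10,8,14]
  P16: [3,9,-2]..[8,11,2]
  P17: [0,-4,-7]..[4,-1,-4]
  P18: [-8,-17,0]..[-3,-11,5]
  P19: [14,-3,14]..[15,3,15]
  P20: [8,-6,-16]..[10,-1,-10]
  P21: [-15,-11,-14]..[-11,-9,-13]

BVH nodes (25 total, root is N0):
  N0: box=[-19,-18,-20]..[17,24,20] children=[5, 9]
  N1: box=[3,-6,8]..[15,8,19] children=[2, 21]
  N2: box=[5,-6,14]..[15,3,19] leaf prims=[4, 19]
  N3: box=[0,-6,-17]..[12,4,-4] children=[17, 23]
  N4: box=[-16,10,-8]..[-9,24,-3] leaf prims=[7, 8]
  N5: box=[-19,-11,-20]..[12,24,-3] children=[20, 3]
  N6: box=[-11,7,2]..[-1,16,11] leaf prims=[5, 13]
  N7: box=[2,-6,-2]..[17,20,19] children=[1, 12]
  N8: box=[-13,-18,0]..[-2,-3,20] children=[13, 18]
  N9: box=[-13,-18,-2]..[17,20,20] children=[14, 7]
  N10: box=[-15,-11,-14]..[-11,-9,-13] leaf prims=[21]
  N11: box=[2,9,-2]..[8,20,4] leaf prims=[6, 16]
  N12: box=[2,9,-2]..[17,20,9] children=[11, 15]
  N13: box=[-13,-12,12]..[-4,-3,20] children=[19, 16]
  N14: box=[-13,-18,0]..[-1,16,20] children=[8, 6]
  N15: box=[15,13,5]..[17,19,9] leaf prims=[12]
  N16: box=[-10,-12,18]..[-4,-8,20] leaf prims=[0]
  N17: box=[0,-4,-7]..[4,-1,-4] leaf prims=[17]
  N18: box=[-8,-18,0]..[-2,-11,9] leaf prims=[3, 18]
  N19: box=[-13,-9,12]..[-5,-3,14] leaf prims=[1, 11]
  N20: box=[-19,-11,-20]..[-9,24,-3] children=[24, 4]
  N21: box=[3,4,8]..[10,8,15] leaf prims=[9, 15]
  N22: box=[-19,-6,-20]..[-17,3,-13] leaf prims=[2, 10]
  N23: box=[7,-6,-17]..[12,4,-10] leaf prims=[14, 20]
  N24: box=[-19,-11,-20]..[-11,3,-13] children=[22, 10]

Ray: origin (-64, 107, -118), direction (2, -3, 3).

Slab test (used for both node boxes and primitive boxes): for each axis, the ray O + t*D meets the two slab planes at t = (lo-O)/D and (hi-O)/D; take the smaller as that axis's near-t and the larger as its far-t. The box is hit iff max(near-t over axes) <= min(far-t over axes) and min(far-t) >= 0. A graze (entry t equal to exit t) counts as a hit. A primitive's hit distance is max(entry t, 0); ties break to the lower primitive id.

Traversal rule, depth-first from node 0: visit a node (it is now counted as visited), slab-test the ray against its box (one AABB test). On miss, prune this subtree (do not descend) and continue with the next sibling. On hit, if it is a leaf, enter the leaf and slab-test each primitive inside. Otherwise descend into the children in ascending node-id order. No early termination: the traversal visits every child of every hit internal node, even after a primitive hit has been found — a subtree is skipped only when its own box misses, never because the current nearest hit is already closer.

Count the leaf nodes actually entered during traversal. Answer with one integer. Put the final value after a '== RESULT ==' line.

Walk:
N0 x:[45/2,81/2] y:[83/3,125/3] z:[98/3,46] -> hit [98/3,81/2], descend [5, 9]
  N5 x:[45/2,38] y:[83/3,118/3] z:[98/3,115/3] -> hit [98/3,38], descend [3, 20]
    N3 x:[32,38] y:[103/3,113/3] z:[101/3,38] -> hit [103/3,113/3], descend [17, 23]
      N17 x:[32,34] y:[36,37] z:[37,38] -> miss, prune
      N23 x:[71/2,38] y:[103/3,113/3] z:[101/3,36] -> hit [71/2,36] leaf, test {P14(miss), P20@t=36}
    N20 x:[45/2,55/2] y:[83/3,118/3] z:[98/3,115/3] -> miss, prune
  N9 x:[51/2,81/2] y:[29,125/3] z:[116/3,46] -> hit [116/3,81/2], descend [7, 14]
    N7 x:[33,81/2] y:[29,113/3] z:[116/3,137/3] -> miss, prune
    N14 x:[51/2,63/2] y:[91/3,125/3] z:[118/3,46] -> miss, prune

Visited [0, 5, 3, 17, 23, 20, 9, 7, 14]. Tests: 9 box, 1 leaf. Nearest: P20.

== RESULT ==
1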